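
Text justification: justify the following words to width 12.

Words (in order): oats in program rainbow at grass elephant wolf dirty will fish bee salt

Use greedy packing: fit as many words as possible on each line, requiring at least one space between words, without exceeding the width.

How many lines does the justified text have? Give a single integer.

Line 1: ['oats', 'in'] (min_width=7, slack=5)
Line 2: ['program'] (min_width=7, slack=5)
Line 3: ['rainbow', 'at'] (min_width=10, slack=2)
Line 4: ['grass'] (min_width=5, slack=7)
Line 5: ['elephant'] (min_width=8, slack=4)
Line 6: ['wolf', 'dirty'] (min_width=10, slack=2)
Line 7: ['will', 'fish'] (min_width=9, slack=3)
Line 8: ['bee', 'salt'] (min_width=8, slack=4)
Total lines: 8

Answer: 8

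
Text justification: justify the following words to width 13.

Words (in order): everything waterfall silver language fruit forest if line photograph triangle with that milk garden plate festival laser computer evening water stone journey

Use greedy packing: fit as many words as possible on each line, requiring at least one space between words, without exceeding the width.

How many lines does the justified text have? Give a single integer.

Answer: 15

Derivation:
Line 1: ['everything'] (min_width=10, slack=3)
Line 2: ['waterfall'] (min_width=9, slack=4)
Line 3: ['silver'] (min_width=6, slack=7)
Line 4: ['language'] (min_width=8, slack=5)
Line 5: ['fruit', 'forest'] (min_width=12, slack=1)
Line 6: ['if', 'line'] (min_width=7, slack=6)
Line 7: ['photograph'] (min_width=10, slack=3)
Line 8: ['triangle', 'with'] (min_width=13, slack=0)
Line 9: ['that', 'milk'] (min_width=9, slack=4)
Line 10: ['garden', 'plate'] (min_width=12, slack=1)
Line 11: ['festival'] (min_width=8, slack=5)
Line 12: ['laser'] (min_width=5, slack=8)
Line 13: ['computer'] (min_width=8, slack=5)
Line 14: ['evening', 'water'] (min_width=13, slack=0)
Line 15: ['stone', 'journey'] (min_width=13, slack=0)
Total lines: 15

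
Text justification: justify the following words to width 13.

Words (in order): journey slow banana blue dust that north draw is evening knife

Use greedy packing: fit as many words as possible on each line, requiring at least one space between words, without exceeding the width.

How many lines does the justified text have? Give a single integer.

Answer: 5

Derivation:
Line 1: ['journey', 'slow'] (min_width=12, slack=1)
Line 2: ['banana', 'blue'] (min_width=11, slack=2)
Line 3: ['dust', 'that'] (min_width=9, slack=4)
Line 4: ['north', 'draw', 'is'] (min_width=13, slack=0)
Line 5: ['evening', 'knife'] (min_width=13, slack=0)
Total lines: 5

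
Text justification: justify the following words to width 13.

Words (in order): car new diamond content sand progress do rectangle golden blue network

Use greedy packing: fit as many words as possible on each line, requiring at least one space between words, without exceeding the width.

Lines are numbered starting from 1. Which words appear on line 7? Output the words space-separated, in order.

Line 1: ['car', 'new'] (min_width=7, slack=6)
Line 2: ['diamond'] (min_width=7, slack=6)
Line 3: ['content', 'sand'] (min_width=12, slack=1)
Line 4: ['progress', 'do'] (min_width=11, slack=2)
Line 5: ['rectangle'] (min_width=9, slack=4)
Line 6: ['golden', 'blue'] (min_width=11, slack=2)
Line 7: ['network'] (min_width=7, slack=6)

Answer: network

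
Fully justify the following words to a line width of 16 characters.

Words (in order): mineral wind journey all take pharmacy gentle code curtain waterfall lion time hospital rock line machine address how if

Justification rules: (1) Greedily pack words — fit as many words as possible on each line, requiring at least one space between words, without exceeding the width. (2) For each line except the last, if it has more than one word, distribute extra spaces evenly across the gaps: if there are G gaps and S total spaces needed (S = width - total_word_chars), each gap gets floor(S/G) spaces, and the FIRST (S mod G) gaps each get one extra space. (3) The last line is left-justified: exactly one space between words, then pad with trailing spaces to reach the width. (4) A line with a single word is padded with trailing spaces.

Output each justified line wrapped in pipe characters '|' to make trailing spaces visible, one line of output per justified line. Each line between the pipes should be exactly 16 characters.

Answer: |mineral     wind|
|journey all take|
|pharmacy  gentle|
|code     curtain|
|waterfall   lion|
|time    hospital|
|rock        line|
|machine  address|
|how if          |

Derivation:
Line 1: ['mineral', 'wind'] (min_width=12, slack=4)
Line 2: ['journey', 'all', 'take'] (min_width=16, slack=0)
Line 3: ['pharmacy', 'gentle'] (min_width=15, slack=1)
Line 4: ['code', 'curtain'] (min_width=12, slack=4)
Line 5: ['waterfall', 'lion'] (min_width=14, slack=2)
Line 6: ['time', 'hospital'] (min_width=13, slack=3)
Line 7: ['rock', 'line'] (min_width=9, slack=7)
Line 8: ['machine', 'address'] (min_width=15, slack=1)
Line 9: ['how', 'if'] (min_width=6, slack=10)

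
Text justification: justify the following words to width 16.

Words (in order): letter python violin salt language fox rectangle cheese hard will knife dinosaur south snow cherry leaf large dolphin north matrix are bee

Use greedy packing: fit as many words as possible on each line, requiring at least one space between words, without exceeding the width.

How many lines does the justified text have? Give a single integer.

Answer: 10

Derivation:
Line 1: ['letter', 'python'] (min_width=13, slack=3)
Line 2: ['violin', 'salt'] (min_width=11, slack=5)
Line 3: ['language', 'fox'] (min_width=12, slack=4)
Line 4: ['rectangle', 'cheese'] (min_width=16, slack=0)
Line 5: ['hard', 'will', 'knife'] (min_width=15, slack=1)
Line 6: ['dinosaur', 'south'] (min_width=14, slack=2)
Line 7: ['snow', 'cherry', 'leaf'] (min_width=16, slack=0)
Line 8: ['large', 'dolphin'] (min_width=13, slack=3)
Line 9: ['north', 'matrix', 'are'] (min_width=16, slack=0)
Line 10: ['bee'] (min_width=3, slack=13)
Total lines: 10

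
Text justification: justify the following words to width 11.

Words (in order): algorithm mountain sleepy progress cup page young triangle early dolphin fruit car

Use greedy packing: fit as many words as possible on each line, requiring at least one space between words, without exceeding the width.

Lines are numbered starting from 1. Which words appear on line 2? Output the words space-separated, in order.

Line 1: ['algorithm'] (min_width=9, slack=2)
Line 2: ['mountain'] (min_width=8, slack=3)
Line 3: ['sleepy'] (min_width=6, slack=5)
Line 4: ['progress'] (min_width=8, slack=3)
Line 5: ['cup', 'page'] (min_width=8, slack=3)
Line 6: ['young'] (min_width=5, slack=6)
Line 7: ['triangle'] (min_width=8, slack=3)
Line 8: ['early'] (min_width=5, slack=6)
Line 9: ['dolphin'] (min_width=7, slack=4)
Line 10: ['fruit', 'car'] (min_width=9, slack=2)

Answer: mountain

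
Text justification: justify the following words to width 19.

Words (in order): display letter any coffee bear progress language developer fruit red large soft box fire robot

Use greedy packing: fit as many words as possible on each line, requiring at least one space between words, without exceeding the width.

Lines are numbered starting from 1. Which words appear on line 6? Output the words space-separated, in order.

Answer: robot

Derivation:
Line 1: ['display', 'letter', 'any'] (min_width=18, slack=1)
Line 2: ['coffee', 'bear'] (min_width=11, slack=8)
Line 3: ['progress', 'language'] (min_width=17, slack=2)
Line 4: ['developer', 'fruit', 'red'] (min_width=19, slack=0)
Line 5: ['large', 'soft', 'box', 'fire'] (min_width=19, slack=0)
Line 6: ['robot'] (min_width=5, slack=14)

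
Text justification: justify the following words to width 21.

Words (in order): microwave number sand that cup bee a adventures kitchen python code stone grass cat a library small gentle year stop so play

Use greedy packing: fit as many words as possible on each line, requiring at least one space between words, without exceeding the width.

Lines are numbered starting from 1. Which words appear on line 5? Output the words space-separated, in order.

Line 1: ['microwave', 'number', 'sand'] (min_width=21, slack=0)
Line 2: ['that', 'cup', 'bee', 'a'] (min_width=14, slack=7)
Line 3: ['adventures', 'kitchen'] (min_width=18, slack=3)
Line 4: ['python', 'code', 'stone'] (min_width=17, slack=4)
Line 5: ['grass', 'cat', 'a', 'library'] (min_width=19, slack=2)
Line 6: ['small', 'gentle', 'year'] (min_width=17, slack=4)
Line 7: ['stop', 'so', 'play'] (min_width=12, slack=9)

Answer: grass cat a library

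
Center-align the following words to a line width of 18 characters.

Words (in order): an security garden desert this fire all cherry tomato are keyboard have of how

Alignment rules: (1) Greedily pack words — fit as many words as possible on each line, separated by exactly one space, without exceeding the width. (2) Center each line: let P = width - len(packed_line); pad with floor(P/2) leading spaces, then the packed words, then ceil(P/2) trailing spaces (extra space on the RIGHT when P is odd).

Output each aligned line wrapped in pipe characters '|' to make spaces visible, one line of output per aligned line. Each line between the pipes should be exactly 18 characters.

Answer: |an security garden|
| desert this fire |
|all cherry tomato |
|are keyboard have |
|      of how      |

Derivation:
Line 1: ['an', 'security', 'garden'] (min_width=18, slack=0)
Line 2: ['desert', 'this', 'fire'] (min_width=16, slack=2)
Line 3: ['all', 'cherry', 'tomato'] (min_width=17, slack=1)
Line 4: ['are', 'keyboard', 'have'] (min_width=17, slack=1)
Line 5: ['of', 'how'] (min_width=6, slack=12)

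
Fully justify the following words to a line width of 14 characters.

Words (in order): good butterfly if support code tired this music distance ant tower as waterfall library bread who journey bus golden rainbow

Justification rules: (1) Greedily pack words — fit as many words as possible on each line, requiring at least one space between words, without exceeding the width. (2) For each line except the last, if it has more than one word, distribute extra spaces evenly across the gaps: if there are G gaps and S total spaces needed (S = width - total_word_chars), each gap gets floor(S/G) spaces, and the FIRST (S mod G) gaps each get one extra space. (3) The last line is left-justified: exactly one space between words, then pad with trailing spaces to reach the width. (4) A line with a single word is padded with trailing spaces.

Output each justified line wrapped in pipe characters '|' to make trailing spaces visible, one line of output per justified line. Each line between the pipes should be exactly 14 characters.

Line 1: ['good', 'butterfly'] (min_width=14, slack=0)
Line 2: ['if', 'support'] (min_width=10, slack=4)
Line 3: ['code', 'tired'] (min_width=10, slack=4)
Line 4: ['this', 'music'] (min_width=10, slack=4)
Line 5: ['distance', 'ant'] (min_width=12, slack=2)
Line 6: ['tower', 'as'] (min_width=8, slack=6)
Line 7: ['waterfall'] (min_width=9, slack=5)
Line 8: ['library', 'bread'] (min_width=13, slack=1)
Line 9: ['who', 'journey'] (min_width=11, slack=3)
Line 10: ['bus', 'golden'] (min_width=10, slack=4)
Line 11: ['rainbow'] (min_width=7, slack=7)

Answer: |good butterfly|
|if     support|
|code     tired|
|this     music|
|distance   ant|
|tower       as|
|waterfall     |
|library  bread|
|who    journey|
|bus     golden|
|rainbow       |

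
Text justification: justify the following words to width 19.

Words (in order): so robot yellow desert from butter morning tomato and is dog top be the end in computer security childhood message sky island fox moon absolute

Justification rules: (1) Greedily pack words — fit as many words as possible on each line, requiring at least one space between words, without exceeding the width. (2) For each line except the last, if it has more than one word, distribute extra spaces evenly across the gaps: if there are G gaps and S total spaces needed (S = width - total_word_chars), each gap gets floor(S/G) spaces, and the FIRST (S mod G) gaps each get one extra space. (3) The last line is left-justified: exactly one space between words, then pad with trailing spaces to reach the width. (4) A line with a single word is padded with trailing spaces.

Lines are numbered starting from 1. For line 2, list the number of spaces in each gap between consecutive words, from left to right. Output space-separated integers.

Line 1: ['so', 'robot', 'yellow'] (min_width=15, slack=4)
Line 2: ['desert', 'from', 'butter'] (min_width=18, slack=1)
Line 3: ['morning', 'tomato', 'and'] (min_width=18, slack=1)
Line 4: ['is', 'dog', 'top', 'be', 'the'] (min_width=17, slack=2)
Line 5: ['end', 'in', 'computer'] (min_width=15, slack=4)
Line 6: ['security', 'childhood'] (min_width=18, slack=1)
Line 7: ['message', 'sky', 'island'] (min_width=18, slack=1)
Line 8: ['fox', 'moon', 'absolute'] (min_width=17, slack=2)

Answer: 2 1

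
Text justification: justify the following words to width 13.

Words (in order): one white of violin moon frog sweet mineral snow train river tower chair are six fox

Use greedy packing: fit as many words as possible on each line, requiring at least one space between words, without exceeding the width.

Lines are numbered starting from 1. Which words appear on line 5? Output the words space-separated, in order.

Answer: train river

Derivation:
Line 1: ['one', 'white', 'of'] (min_width=12, slack=1)
Line 2: ['violin', 'moon'] (min_width=11, slack=2)
Line 3: ['frog', 'sweet'] (min_width=10, slack=3)
Line 4: ['mineral', 'snow'] (min_width=12, slack=1)
Line 5: ['train', 'river'] (min_width=11, slack=2)
Line 6: ['tower', 'chair'] (min_width=11, slack=2)
Line 7: ['are', 'six', 'fox'] (min_width=11, slack=2)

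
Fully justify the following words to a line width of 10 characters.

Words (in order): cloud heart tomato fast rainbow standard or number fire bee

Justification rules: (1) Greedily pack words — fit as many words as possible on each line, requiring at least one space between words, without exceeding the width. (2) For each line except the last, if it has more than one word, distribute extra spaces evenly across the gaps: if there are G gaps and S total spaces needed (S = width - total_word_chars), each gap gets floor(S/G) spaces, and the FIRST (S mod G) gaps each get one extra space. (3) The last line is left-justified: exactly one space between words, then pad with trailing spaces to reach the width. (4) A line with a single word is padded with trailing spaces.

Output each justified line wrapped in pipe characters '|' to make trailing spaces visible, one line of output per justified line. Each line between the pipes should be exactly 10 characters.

Answer: |cloud     |
|heart     |
|tomato    |
|fast      |
|rainbow   |
|standard  |
|or  number|
|fire bee  |

Derivation:
Line 1: ['cloud'] (min_width=5, slack=5)
Line 2: ['heart'] (min_width=5, slack=5)
Line 3: ['tomato'] (min_width=6, slack=4)
Line 4: ['fast'] (min_width=4, slack=6)
Line 5: ['rainbow'] (min_width=7, slack=3)
Line 6: ['standard'] (min_width=8, slack=2)
Line 7: ['or', 'number'] (min_width=9, slack=1)
Line 8: ['fire', 'bee'] (min_width=8, slack=2)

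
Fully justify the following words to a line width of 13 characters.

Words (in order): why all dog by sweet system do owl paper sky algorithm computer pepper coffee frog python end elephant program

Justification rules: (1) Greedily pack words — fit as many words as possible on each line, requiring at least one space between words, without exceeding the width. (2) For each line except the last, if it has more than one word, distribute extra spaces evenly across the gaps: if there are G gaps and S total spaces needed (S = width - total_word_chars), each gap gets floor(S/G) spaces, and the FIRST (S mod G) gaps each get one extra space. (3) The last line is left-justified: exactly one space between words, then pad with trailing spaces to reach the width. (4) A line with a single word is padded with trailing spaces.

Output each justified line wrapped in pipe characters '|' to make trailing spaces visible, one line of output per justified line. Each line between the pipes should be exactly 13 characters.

Answer: |why  all  dog|
|by      sweet|
|system do owl|
|paper     sky|
|algorithm    |
|computer     |
|pepper coffee|
|frog   python|
|end  elephant|
|program      |

Derivation:
Line 1: ['why', 'all', 'dog'] (min_width=11, slack=2)
Line 2: ['by', 'sweet'] (min_width=8, slack=5)
Line 3: ['system', 'do', 'owl'] (min_width=13, slack=0)
Line 4: ['paper', 'sky'] (min_width=9, slack=4)
Line 5: ['algorithm'] (min_width=9, slack=4)
Line 6: ['computer'] (min_width=8, slack=5)
Line 7: ['pepper', 'coffee'] (min_width=13, slack=0)
Line 8: ['frog', 'python'] (min_width=11, slack=2)
Line 9: ['end', 'elephant'] (min_width=12, slack=1)
Line 10: ['program'] (min_width=7, slack=6)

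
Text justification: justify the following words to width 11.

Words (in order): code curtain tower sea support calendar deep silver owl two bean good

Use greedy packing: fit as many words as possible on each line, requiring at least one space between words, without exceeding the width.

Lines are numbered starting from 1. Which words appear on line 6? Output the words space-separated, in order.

Answer: deep silver

Derivation:
Line 1: ['code'] (min_width=4, slack=7)
Line 2: ['curtain'] (min_width=7, slack=4)
Line 3: ['tower', 'sea'] (min_width=9, slack=2)
Line 4: ['support'] (min_width=7, slack=4)
Line 5: ['calendar'] (min_width=8, slack=3)
Line 6: ['deep', 'silver'] (min_width=11, slack=0)
Line 7: ['owl', 'two'] (min_width=7, slack=4)
Line 8: ['bean', 'good'] (min_width=9, slack=2)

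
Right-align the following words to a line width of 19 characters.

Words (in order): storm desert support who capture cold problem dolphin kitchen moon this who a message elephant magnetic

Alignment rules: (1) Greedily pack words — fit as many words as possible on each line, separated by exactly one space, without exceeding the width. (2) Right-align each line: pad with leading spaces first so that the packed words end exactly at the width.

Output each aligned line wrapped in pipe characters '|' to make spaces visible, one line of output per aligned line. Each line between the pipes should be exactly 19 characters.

Line 1: ['storm', 'desert'] (min_width=12, slack=7)
Line 2: ['support', 'who', 'capture'] (min_width=19, slack=0)
Line 3: ['cold', 'problem'] (min_width=12, slack=7)
Line 4: ['dolphin', 'kitchen'] (min_width=15, slack=4)
Line 5: ['moon', 'this', 'who', 'a'] (min_width=15, slack=4)
Line 6: ['message', 'elephant'] (min_width=16, slack=3)
Line 7: ['magnetic'] (min_width=8, slack=11)

Answer: |       storm desert|
|support who capture|
|       cold problem|
|    dolphin kitchen|
|    moon this who a|
|   message elephant|
|           magnetic|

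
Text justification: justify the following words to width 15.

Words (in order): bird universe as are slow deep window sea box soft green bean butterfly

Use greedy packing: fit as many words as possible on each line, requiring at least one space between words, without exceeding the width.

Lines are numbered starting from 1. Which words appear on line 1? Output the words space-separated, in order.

Answer: bird universe

Derivation:
Line 1: ['bird', 'universe'] (min_width=13, slack=2)
Line 2: ['as', 'are', 'slow'] (min_width=11, slack=4)
Line 3: ['deep', 'window', 'sea'] (min_width=15, slack=0)
Line 4: ['box', 'soft', 'green'] (min_width=14, slack=1)
Line 5: ['bean', 'butterfly'] (min_width=14, slack=1)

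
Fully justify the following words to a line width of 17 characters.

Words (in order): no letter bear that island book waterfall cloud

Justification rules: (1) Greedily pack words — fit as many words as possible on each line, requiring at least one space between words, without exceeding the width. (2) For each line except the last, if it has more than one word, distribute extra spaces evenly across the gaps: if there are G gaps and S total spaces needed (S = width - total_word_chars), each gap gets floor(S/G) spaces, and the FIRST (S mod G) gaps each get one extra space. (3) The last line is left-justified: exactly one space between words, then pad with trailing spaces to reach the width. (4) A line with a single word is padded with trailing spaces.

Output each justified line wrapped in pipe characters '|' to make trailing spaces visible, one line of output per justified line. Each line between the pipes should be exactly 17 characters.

Answer: |no   letter  bear|
|that  island book|
|waterfall cloud  |

Derivation:
Line 1: ['no', 'letter', 'bear'] (min_width=14, slack=3)
Line 2: ['that', 'island', 'book'] (min_width=16, slack=1)
Line 3: ['waterfall', 'cloud'] (min_width=15, slack=2)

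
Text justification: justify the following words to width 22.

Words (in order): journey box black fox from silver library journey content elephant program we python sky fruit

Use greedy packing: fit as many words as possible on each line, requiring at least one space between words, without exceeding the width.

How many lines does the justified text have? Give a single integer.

Answer: 5

Derivation:
Line 1: ['journey', 'box', 'black', 'fox'] (min_width=21, slack=1)
Line 2: ['from', 'silver', 'library'] (min_width=19, slack=3)
Line 3: ['journey', 'content'] (min_width=15, slack=7)
Line 4: ['elephant', 'program', 'we'] (min_width=19, slack=3)
Line 5: ['python', 'sky', 'fruit'] (min_width=16, slack=6)
Total lines: 5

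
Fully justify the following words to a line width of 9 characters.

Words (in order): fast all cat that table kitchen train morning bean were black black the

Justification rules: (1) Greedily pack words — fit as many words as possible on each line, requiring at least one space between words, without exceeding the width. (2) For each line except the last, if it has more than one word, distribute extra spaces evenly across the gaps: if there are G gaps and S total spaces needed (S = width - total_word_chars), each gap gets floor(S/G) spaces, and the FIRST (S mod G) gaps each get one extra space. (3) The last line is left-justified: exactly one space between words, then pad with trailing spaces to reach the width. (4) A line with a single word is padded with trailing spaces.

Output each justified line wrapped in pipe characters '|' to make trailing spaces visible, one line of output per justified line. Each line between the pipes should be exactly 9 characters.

Line 1: ['fast', 'all'] (min_width=8, slack=1)
Line 2: ['cat', 'that'] (min_width=8, slack=1)
Line 3: ['table'] (min_width=5, slack=4)
Line 4: ['kitchen'] (min_width=7, slack=2)
Line 5: ['train'] (min_width=5, slack=4)
Line 6: ['morning'] (min_width=7, slack=2)
Line 7: ['bean', 'were'] (min_width=9, slack=0)
Line 8: ['black'] (min_width=5, slack=4)
Line 9: ['black', 'the'] (min_width=9, slack=0)

Answer: |fast  all|
|cat  that|
|table    |
|kitchen  |
|train    |
|morning  |
|bean were|
|black    |
|black the|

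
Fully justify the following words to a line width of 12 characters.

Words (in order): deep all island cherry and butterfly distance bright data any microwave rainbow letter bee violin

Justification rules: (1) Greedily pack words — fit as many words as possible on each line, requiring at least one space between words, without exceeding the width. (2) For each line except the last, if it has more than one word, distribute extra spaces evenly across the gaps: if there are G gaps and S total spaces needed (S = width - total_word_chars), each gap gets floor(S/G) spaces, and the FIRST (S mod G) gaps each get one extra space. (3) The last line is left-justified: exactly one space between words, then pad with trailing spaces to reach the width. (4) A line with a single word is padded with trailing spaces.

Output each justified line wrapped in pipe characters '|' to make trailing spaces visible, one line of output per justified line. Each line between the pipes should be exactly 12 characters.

Answer: |deep     all|
|island      |
|cherry   and|
|butterfly   |
|distance    |
|bright  data|
|any         |
|microwave   |
|rainbow     |
|letter   bee|
|violin      |

Derivation:
Line 1: ['deep', 'all'] (min_width=8, slack=4)
Line 2: ['island'] (min_width=6, slack=6)
Line 3: ['cherry', 'and'] (min_width=10, slack=2)
Line 4: ['butterfly'] (min_width=9, slack=3)
Line 5: ['distance'] (min_width=8, slack=4)
Line 6: ['bright', 'data'] (min_width=11, slack=1)
Line 7: ['any'] (min_width=3, slack=9)
Line 8: ['microwave'] (min_width=9, slack=3)
Line 9: ['rainbow'] (min_width=7, slack=5)
Line 10: ['letter', 'bee'] (min_width=10, slack=2)
Line 11: ['violin'] (min_width=6, slack=6)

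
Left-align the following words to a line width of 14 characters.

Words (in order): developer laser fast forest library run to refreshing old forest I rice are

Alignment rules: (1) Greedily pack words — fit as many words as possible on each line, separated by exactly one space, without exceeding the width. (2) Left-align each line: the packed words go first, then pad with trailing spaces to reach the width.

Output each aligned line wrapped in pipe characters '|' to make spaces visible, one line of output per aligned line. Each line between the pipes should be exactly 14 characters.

Answer: |developer     |
|laser fast    |
|forest library|
|run to        |
|refreshing old|
|forest I rice |
|are           |

Derivation:
Line 1: ['developer'] (min_width=9, slack=5)
Line 2: ['laser', 'fast'] (min_width=10, slack=4)
Line 3: ['forest', 'library'] (min_width=14, slack=0)
Line 4: ['run', 'to'] (min_width=6, slack=8)
Line 5: ['refreshing', 'old'] (min_width=14, slack=0)
Line 6: ['forest', 'I', 'rice'] (min_width=13, slack=1)
Line 7: ['are'] (min_width=3, slack=11)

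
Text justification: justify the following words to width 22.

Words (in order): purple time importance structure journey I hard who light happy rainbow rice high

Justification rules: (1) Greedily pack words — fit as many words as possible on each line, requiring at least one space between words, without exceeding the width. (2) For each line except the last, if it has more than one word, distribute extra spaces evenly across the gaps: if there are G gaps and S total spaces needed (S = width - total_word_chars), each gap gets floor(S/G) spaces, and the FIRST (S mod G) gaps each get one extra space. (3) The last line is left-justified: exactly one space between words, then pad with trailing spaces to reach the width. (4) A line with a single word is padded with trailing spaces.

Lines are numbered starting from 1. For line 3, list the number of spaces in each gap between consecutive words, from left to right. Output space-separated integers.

Answer: 2 2 1

Derivation:
Line 1: ['purple', 'time', 'importance'] (min_width=22, slack=0)
Line 2: ['structure', 'journey', 'I'] (min_width=19, slack=3)
Line 3: ['hard', 'who', 'light', 'happy'] (min_width=20, slack=2)
Line 4: ['rainbow', 'rice', 'high'] (min_width=17, slack=5)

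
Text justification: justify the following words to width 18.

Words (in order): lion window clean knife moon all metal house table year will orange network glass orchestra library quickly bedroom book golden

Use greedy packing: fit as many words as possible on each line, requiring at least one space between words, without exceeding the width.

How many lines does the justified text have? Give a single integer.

Answer: 8

Derivation:
Line 1: ['lion', 'window', 'clean'] (min_width=17, slack=1)
Line 2: ['knife', 'moon', 'all'] (min_width=14, slack=4)
Line 3: ['metal', 'house', 'table'] (min_width=17, slack=1)
Line 4: ['year', 'will', 'orange'] (min_width=16, slack=2)
Line 5: ['network', 'glass'] (min_width=13, slack=5)
Line 6: ['orchestra', 'library'] (min_width=17, slack=1)
Line 7: ['quickly', 'bedroom'] (min_width=15, slack=3)
Line 8: ['book', 'golden'] (min_width=11, slack=7)
Total lines: 8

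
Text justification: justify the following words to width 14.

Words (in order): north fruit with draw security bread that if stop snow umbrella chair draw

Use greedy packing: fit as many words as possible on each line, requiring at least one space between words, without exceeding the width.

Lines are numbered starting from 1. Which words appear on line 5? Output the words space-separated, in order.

Line 1: ['north', 'fruit'] (min_width=11, slack=3)
Line 2: ['with', 'draw'] (min_width=9, slack=5)
Line 3: ['security', 'bread'] (min_width=14, slack=0)
Line 4: ['that', 'if', 'stop'] (min_width=12, slack=2)
Line 5: ['snow', 'umbrella'] (min_width=13, slack=1)
Line 6: ['chair', 'draw'] (min_width=10, slack=4)

Answer: snow umbrella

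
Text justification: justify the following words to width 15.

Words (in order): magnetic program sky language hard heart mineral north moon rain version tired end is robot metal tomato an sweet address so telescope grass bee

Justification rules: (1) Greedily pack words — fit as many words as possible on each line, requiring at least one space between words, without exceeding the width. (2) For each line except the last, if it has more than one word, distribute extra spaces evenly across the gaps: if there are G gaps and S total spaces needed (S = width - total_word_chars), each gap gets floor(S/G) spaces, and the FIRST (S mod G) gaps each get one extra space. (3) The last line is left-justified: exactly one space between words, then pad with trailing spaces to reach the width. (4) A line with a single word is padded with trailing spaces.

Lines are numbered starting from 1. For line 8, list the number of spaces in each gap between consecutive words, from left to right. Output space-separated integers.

Line 1: ['magnetic'] (min_width=8, slack=7)
Line 2: ['program', 'sky'] (min_width=11, slack=4)
Line 3: ['language', 'hard'] (min_width=13, slack=2)
Line 4: ['heart', 'mineral'] (min_width=13, slack=2)
Line 5: ['north', 'moon', 'rain'] (min_width=15, slack=0)
Line 6: ['version', 'tired'] (min_width=13, slack=2)
Line 7: ['end', 'is', 'robot'] (min_width=12, slack=3)
Line 8: ['metal', 'tomato', 'an'] (min_width=15, slack=0)
Line 9: ['sweet', 'address'] (min_width=13, slack=2)
Line 10: ['so', 'telescope'] (min_width=12, slack=3)
Line 11: ['grass', 'bee'] (min_width=9, slack=6)

Answer: 1 1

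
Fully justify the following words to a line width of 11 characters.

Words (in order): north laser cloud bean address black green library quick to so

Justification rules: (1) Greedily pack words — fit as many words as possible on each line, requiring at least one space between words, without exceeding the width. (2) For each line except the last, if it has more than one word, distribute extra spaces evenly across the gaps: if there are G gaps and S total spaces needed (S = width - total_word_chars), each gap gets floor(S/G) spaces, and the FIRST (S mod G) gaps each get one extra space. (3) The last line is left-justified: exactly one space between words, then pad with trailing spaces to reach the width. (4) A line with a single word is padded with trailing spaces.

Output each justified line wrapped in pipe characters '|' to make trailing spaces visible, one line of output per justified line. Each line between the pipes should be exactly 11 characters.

Answer: |north laser|
|cloud  bean|
|address    |
|black green|
|library    |
|quick to so|

Derivation:
Line 1: ['north', 'laser'] (min_width=11, slack=0)
Line 2: ['cloud', 'bean'] (min_width=10, slack=1)
Line 3: ['address'] (min_width=7, slack=4)
Line 4: ['black', 'green'] (min_width=11, slack=0)
Line 5: ['library'] (min_width=7, slack=4)
Line 6: ['quick', 'to', 'so'] (min_width=11, slack=0)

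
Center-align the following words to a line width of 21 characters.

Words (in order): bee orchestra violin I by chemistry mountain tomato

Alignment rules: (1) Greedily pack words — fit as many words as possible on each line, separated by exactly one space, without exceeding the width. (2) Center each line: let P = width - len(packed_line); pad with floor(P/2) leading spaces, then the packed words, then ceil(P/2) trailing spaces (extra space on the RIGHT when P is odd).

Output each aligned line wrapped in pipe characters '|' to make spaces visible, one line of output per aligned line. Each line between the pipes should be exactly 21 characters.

Answer: |bee orchestra violin |
|   I by chemistry    |
|   mountain tomato   |

Derivation:
Line 1: ['bee', 'orchestra', 'violin'] (min_width=20, slack=1)
Line 2: ['I', 'by', 'chemistry'] (min_width=14, slack=7)
Line 3: ['mountain', 'tomato'] (min_width=15, slack=6)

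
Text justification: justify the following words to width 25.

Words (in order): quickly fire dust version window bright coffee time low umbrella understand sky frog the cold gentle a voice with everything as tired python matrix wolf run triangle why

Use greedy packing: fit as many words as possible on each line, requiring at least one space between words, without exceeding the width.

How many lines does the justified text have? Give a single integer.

Line 1: ['quickly', 'fire', 'dust', 'version'] (min_width=25, slack=0)
Line 2: ['window', 'bright', 'coffee', 'time'] (min_width=25, slack=0)
Line 3: ['low', 'umbrella', 'understand'] (min_width=23, slack=2)
Line 4: ['sky', 'frog', 'the', 'cold', 'gentle'] (min_width=24, slack=1)
Line 5: ['a', 'voice', 'with', 'everything'] (min_width=23, slack=2)
Line 6: ['as', 'tired', 'python', 'matrix'] (min_width=22, slack=3)
Line 7: ['wolf', 'run', 'triangle', 'why'] (min_width=21, slack=4)
Total lines: 7

Answer: 7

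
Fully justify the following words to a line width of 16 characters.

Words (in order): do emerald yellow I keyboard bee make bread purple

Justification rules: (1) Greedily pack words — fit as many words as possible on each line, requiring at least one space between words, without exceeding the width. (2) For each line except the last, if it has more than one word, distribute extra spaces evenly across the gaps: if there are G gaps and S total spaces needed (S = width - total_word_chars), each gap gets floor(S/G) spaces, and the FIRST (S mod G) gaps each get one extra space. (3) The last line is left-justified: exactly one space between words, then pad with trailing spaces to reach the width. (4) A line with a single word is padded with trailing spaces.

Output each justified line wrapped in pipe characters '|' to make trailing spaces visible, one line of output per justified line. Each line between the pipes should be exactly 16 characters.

Answer: |do       emerald|
|yellow         I|
|keyboard     bee|
|make       bread|
|purple          |

Derivation:
Line 1: ['do', 'emerald'] (min_width=10, slack=6)
Line 2: ['yellow', 'I'] (min_width=8, slack=8)
Line 3: ['keyboard', 'bee'] (min_width=12, slack=4)
Line 4: ['make', 'bread'] (min_width=10, slack=6)
Line 5: ['purple'] (min_width=6, slack=10)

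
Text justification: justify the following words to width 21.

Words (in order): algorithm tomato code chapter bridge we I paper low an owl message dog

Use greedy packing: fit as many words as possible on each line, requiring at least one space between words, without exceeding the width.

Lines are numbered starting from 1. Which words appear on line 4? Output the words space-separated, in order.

Answer: message dog

Derivation:
Line 1: ['algorithm', 'tomato', 'code'] (min_width=21, slack=0)
Line 2: ['chapter', 'bridge', 'we', 'I'] (min_width=19, slack=2)
Line 3: ['paper', 'low', 'an', 'owl'] (min_width=16, slack=5)
Line 4: ['message', 'dog'] (min_width=11, slack=10)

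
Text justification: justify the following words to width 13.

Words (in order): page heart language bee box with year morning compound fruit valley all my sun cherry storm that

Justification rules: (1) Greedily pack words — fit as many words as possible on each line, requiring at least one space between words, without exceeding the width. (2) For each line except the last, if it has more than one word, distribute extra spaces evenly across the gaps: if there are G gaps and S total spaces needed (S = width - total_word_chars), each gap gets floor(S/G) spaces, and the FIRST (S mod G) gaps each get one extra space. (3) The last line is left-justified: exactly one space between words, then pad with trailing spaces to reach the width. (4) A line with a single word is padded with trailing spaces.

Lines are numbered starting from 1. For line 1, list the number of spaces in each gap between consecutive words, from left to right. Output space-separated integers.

Line 1: ['page', 'heart'] (min_width=10, slack=3)
Line 2: ['language', 'bee'] (min_width=12, slack=1)
Line 3: ['box', 'with', 'year'] (min_width=13, slack=0)
Line 4: ['morning'] (min_width=7, slack=6)
Line 5: ['compound'] (min_width=8, slack=5)
Line 6: ['fruit', 'valley'] (min_width=12, slack=1)
Line 7: ['all', 'my', 'sun'] (min_width=10, slack=3)
Line 8: ['cherry', 'storm'] (min_width=12, slack=1)
Line 9: ['that'] (min_width=4, slack=9)

Answer: 4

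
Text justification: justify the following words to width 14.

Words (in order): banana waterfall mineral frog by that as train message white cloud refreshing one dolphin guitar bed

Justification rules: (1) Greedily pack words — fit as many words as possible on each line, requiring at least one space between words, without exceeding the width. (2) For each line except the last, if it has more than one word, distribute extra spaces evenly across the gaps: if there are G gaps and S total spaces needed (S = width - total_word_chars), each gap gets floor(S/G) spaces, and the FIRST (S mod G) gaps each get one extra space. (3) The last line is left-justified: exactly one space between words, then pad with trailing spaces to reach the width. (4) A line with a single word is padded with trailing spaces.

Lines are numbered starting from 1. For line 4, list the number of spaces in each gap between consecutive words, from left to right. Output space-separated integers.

Answer: 3 3

Derivation:
Line 1: ['banana'] (min_width=6, slack=8)
Line 2: ['waterfall'] (min_width=9, slack=5)
Line 3: ['mineral', 'frog'] (min_width=12, slack=2)
Line 4: ['by', 'that', 'as'] (min_width=10, slack=4)
Line 5: ['train', 'message'] (min_width=13, slack=1)
Line 6: ['white', 'cloud'] (min_width=11, slack=3)
Line 7: ['refreshing', 'one'] (min_width=14, slack=0)
Line 8: ['dolphin', 'guitar'] (min_width=14, slack=0)
Line 9: ['bed'] (min_width=3, slack=11)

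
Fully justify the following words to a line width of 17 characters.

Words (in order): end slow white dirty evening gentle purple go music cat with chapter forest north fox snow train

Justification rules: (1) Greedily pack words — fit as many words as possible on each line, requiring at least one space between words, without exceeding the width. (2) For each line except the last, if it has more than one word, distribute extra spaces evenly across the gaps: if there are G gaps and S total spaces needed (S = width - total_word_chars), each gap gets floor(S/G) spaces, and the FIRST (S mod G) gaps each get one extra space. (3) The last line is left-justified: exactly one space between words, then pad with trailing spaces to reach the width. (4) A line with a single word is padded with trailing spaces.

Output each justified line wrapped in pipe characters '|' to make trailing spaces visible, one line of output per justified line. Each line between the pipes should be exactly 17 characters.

Answer: |end   slow  white|
|dirty     evening|
|gentle  purple go|
|music   cat  with|
|chapter    forest|
|north   fox  snow|
|train            |

Derivation:
Line 1: ['end', 'slow', 'white'] (min_width=14, slack=3)
Line 2: ['dirty', 'evening'] (min_width=13, slack=4)
Line 3: ['gentle', 'purple', 'go'] (min_width=16, slack=1)
Line 4: ['music', 'cat', 'with'] (min_width=14, slack=3)
Line 5: ['chapter', 'forest'] (min_width=14, slack=3)
Line 6: ['north', 'fox', 'snow'] (min_width=14, slack=3)
Line 7: ['train'] (min_width=5, slack=12)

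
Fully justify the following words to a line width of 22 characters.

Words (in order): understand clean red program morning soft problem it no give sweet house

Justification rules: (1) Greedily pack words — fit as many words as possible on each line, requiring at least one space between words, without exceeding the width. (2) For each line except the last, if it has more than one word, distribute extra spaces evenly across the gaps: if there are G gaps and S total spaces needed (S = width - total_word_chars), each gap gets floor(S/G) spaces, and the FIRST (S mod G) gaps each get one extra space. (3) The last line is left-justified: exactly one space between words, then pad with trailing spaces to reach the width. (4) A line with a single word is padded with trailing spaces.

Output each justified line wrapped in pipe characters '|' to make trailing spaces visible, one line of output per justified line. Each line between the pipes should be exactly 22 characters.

Answer: |understand  clean  red|
|program  morning  soft|
|problem   it  no  give|
|sweet house           |

Derivation:
Line 1: ['understand', 'clean', 'red'] (min_width=20, slack=2)
Line 2: ['program', 'morning', 'soft'] (min_width=20, slack=2)
Line 3: ['problem', 'it', 'no', 'give'] (min_width=18, slack=4)
Line 4: ['sweet', 'house'] (min_width=11, slack=11)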